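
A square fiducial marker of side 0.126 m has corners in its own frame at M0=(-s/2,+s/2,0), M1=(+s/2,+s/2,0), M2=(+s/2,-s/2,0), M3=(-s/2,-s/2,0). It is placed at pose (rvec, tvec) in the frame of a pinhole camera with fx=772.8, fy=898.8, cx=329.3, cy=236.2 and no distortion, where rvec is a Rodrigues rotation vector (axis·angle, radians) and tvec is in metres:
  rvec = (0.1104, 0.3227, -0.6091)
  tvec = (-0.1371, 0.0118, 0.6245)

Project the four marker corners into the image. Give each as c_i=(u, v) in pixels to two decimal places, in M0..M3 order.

c0=(150.59, 371.87) c1=(262.71, 279.28) c2=(169.33, 126.15) c3=(63.06, 228.73)

Intrinsics K: fx=772.8, fy=898.8, cx=329.3, cy=236.2
Marker side s = 0.126 m; corners in marker frame (Z=0):
  M0 = (-0.0630, +0.0630, 0)
  M1 = (+0.0630, +0.0630, 0)
  M2 = (+0.0630, -0.0630, 0)
  M3 = (-0.0630, -0.0630, 0)
rvec = (0.1104, 0.3227, -0.6091), |rvec| = θ = 0.69809 rad = 39.997°
Rodrigues: sinθ=0.64275, 1−cosθ=0.23393; R = I + sinθ·[k]× + (1−cosθ)·[k]×²:
    [+0.77192 +0.57792 +0.26484]
    [-0.54372 +0.81606 -0.19600]
    [-0.32940 +0.00730 +0.94416]
t = (-0.1371, 0.0118, 0.6245) m
M0: Pc = R·M0+t = (-0.14932, +0.09747, +0.64571); u = 772.8·(-0.14932)/0.64571 + 329.3 = 150.5885, v = 898.8·(+0.09747)/0.64571 + 236.2 = 371.8681
M1: Pc = R·M1+t = (-0.05206, +0.02896, +0.60421); u = 772.8·(-0.05206)/0.60421 + 329.3 = 262.7139, v = 898.8·(+0.02896)/0.60421 + 236.2 = 279.2763
M2: Pc = R·M2+t = (-0.12488, -0.07387, +0.60329); u = 772.8·(-0.12488)/0.60329 + 329.3 = 169.3339, v = 898.8·(-0.07387)/0.60329 + 236.2 = 126.1517
M3: Pc = R·M3+t = (-0.22214, -0.00536, +0.64479); u = 772.8·(-0.22214)/0.64479 + 329.3 = 63.0594, v = 898.8·(-0.00536)/0.64479 + 236.2 = 228.7320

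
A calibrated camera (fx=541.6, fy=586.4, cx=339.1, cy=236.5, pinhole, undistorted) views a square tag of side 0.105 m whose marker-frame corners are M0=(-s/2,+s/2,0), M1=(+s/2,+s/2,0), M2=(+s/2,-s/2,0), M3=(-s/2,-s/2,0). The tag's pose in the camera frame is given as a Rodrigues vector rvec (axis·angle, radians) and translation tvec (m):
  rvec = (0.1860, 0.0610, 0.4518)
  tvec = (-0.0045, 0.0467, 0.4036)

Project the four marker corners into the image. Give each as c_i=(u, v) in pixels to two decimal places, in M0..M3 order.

c0=(242.26, 335.50) c1=(365.57, 401.47) c2=(428.95, 271.46) c3=(299.04, 202.72)

Intrinsics K: fx=541.6, fy=586.4, cx=339.1, cy=236.5
Marker side s = 0.105 m; corners in marker frame (Z=0):
  M0 = (-0.0525, +0.0525, 0)
  M1 = (+0.0525, +0.0525, 0)
  M2 = (+0.0525, -0.0525, 0)
  M3 = (-0.0525, -0.0525, 0)
rvec = (0.1860, 0.0610, 0.4518), |rvec| = θ = 0.49238 rad = 28.211°
Rodrigues: sinθ=0.47273, 1−cosθ=0.11879; R = I + sinθ·[k]× + (1−cosθ)·[k]×²:
    [+0.89816 -0.42820 +0.09974]
    [+0.43932 +0.88303 -0.16507]
    [-0.01739 +0.19208 +0.98123]
t = (-0.0045, 0.0467, 0.4036) m
M0: Pc = R·M0+t = (-0.07413, +0.06999, +0.41460); u = 541.6·(-0.07413)/0.41460 + 339.1 = 242.2564, v = 586.4·(+0.06999)/0.41460 + 236.5 = 335.4995
M1: Pc = R·M1+t = (+0.02017, +0.11612, +0.41277); u = 541.6·(+0.02017)/0.41277 + 339.1 = 365.5687, v = 586.4·(+0.11612)/0.41277 + 236.5 = 401.4702
M2: Pc = R·M2+t = (+0.06513, +0.02341, +0.39260); u = 541.6·(+0.06513)/0.39260 + 339.1 = 428.9533, v = 586.4·(+0.02341)/0.39260 + 236.5 = 271.4586
M3: Pc = R·M3+t = (-0.02917, -0.02272, +0.39443); u = 541.6·(-0.02917)/0.39443 + 339.1 = 299.0423, v = 586.4·(-0.02272)/0.39443 + 236.5 = 202.7165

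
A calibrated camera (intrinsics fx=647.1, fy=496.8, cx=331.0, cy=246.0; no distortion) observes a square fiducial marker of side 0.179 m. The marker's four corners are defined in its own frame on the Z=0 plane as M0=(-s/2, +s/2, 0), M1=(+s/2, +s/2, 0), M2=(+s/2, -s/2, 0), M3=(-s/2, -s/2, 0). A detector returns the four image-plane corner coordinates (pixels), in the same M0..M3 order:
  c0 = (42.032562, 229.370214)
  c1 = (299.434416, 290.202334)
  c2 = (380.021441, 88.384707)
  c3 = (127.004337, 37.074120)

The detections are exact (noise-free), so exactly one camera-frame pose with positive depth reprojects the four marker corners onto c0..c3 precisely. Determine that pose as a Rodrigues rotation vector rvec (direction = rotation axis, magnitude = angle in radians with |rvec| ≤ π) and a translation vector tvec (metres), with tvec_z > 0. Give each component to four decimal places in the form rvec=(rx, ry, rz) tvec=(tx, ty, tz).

Intrinsics K: fx=647.1, fy=496.8, cx=331.0, cy=246.0
Marker side s = 0.179 m; corners in marker frame (Z=0):
  M0 = (-0.0895, +0.0895, 0)
  M1 = (+0.0895, +0.0895, 0)
  M2 = (+0.0895, -0.0895, 0)
  M3 = (-0.0895, -0.0895, 0)
Detected image corners:
  c0 = (42.032562, 229.370214) px
  c1 = (299.434416, 290.202334) px
  c2 = (380.021441, 88.384707) px
  c3 = (127.004337, 37.074120) px
Planar DLT: solve 8×8 A·h = b for H (H[2,2]=1):
  H  [+1378.44930 -498.34155 +210.20884]
  H  [+277.02847 +1073.25122 +159.21874]
  H  [-0.22212 -0.16803 +1.00000]
B = K⁻¹H; ‖b₁‖=2.351543, ‖b₂‖=2.351543; λ = 2/(‖b₁‖+‖b₂‖) = 0.425253, sign → tz>0 ⇒ λ=+0.425253
r₁ = λ·B[:,0] = (+0.95419,+0.28391,-0.09446); r₂ = λ·B[:,1] = (-0.29094,+0.95407,-0.07146)
r₃ = r₁×r₂ = (+0.06983,+0.09566,+0.99296); SVD([r₁ r₂ r₃]) → R = UVᵀ:
  R  [+0.95419 -0.29094 +0.06983]
  R  [+0.28391 +0.95407 +0.09566]
  R  [-0.09446 -0.07146 +0.99296]
t = (-0.07938, -0.07428, +0.42525) m
tr R = 2.901218; θ = arccos((tr R − 1)/2) = 0.315605 rad = 18.083°
axis k = ((R−Rᵀ)₃₂, (R−Rᵀ)₁₃, (R−Rᵀ)₂₁) / (2 sinθ) = (-0.269209, +0.264654, +0.926005)
rvec = θ·k = (-0.084964, +0.083526, +0.292252)

rvec=(-0.0850, 0.0835, 0.2923) tvec=(-0.0794, -0.0743, 0.4253)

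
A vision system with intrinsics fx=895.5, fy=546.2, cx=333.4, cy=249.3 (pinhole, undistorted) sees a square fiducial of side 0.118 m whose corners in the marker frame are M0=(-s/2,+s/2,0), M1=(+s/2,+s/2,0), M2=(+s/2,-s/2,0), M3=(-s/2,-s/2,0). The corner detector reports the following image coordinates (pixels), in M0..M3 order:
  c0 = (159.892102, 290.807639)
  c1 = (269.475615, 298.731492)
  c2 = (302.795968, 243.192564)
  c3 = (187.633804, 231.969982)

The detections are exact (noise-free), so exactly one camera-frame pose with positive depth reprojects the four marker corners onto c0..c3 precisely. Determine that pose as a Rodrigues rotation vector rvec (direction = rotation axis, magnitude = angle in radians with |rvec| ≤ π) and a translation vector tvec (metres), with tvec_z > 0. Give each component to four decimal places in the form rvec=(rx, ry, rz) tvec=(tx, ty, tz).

Intrinsics K: fx=895.5, fy=546.2, cx=333.4, cy=249.3
Marker side s = 0.118 m; corners in marker frame (Z=0):
  M0 = (-0.0590, +0.0590, 0)
  M1 = (+0.0590, +0.0590, 0)
  M2 = (+0.0590, -0.0590, 0)
  M3 = (-0.0590, -0.0590, 0)
Detected image corners:
  c0 = (159.892102, 290.807639) px
  c1 = (269.475615, 298.731492) px
  c2 = (302.795968, 243.192564) px
  c3 = (187.633804, 231.969982) px
Planar DLT: solve 8×8 A·h = b for H (H[2,2]=1):
  H  [+1043.59986 -137.55007 +230.79919]
  H  [+187.21612 +625.24182 +267.18164]
  H  [+0.40020 +0.52945 +1.00000]
B = K⁻¹H; ‖b₁‖=1.104007, ‖b₂‖=1.104007; λ = 2/(‖b₁‖+‖b₂‖) = 0.905791, sign → tz>0 ⇒ λ=+0.905791
r₁ = λ·B[:,0] = (+0.92063,+0.14502,+0.36250); r₂ = λ·B[:,1] = (-0.31768,+0.81798,+0.47957)
r₃ = r₁×r₂ = (-0.22697,-0.55666,+0.79913); SVD([r₁ r₂ r₃]) → R = UVᵀ:
  R  [+0.92063 -0.31768 -0.22697]
  R  [+0.14502 +0.81798 -0.55666]
  R  [+0.36250 +0.47957 +0.79913]
t = (-0.10378, +0.02965, +0.90579) m
tr R = 2.537747; θ = arccos((tr R − 1)/2) = 0.693719 rad = 39.747°
axis k = ((R−Rᵀ)₃₂, (R−Rᵀ)₁₃, (R−Rᵀ)₂₁) / (2 sinθ) = (+0.810313, -0.460957, +0.361817)
rvec = θ·k = (+0.562129, -0.319774, +0.250999)

rvec=(0.5621, -0.3198, 0.2510) tvec=(-0.1038, 0.0297, 0.9058)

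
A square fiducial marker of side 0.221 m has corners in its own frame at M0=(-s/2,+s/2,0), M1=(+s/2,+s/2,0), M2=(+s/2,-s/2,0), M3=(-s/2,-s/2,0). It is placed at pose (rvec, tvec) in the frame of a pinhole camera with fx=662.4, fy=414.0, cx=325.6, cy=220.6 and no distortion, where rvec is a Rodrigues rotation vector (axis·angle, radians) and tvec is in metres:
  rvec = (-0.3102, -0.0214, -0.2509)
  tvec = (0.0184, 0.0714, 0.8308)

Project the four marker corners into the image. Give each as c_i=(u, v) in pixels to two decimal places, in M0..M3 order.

c0=(274.29, 325.18) c1=(451.45, 296.06) c2=(400.25, 193.46) c3=(235.98, 218.77)

Intrinsics K: fx=662.4, fy=414.0, cx=325.6, cy=220.6
Marker side s = 0.221 m; corners in marker frame (Z=0):
  M0 = (-0.1105, +0.1105, 0)
  M1 = (+0.1105, +0.1105, 0)
  M2 = (+0.1105, -0.1105, 0)
  M3 = (-0.1105, -0.1105, 0)
rvec = (-0.3102, -0.0214, -0.2509), |rvec| = θ = 0.39954 rad = 22.892°
Rodrigues: sinθ=0.38900, 1−cosθ=0.07876; R = I + sinθ·[k]× + (1−cosθ)·[k]×²:
    [+0.96872 +0.24755 +0.01756]
    [-0.24100 +0.92147 +0.30466]
    [+0.05923 -0.29936 +0.95230]
t = (0.0184, 0.0714, 0.8308) m
M0: Pc = R·M0+t = (-0.06129, +0.19985, +0.79117); u = 662.4·(-0.06129)/0.79117 + 325.6 = 274.2871, v = 414.0·(+0.19985)/0.79117 + 220.6 = 325.1774
M1: Pc = R·M1+t = (+0.15280, +0.14659, +0.80427); u = 662.4·(+0.15280)/0.80427 + 325.6 = 451.4454, v = 414.0·(+0.14659)/0.80427 + 220.6 = 296.0586
M2: Pc = R·M2+t = (+0.09809, -0.05705, +0.87043); u = 662.4·(+0.09809)/0.87043 + 325.6 = 400.2460, v = 414.0·(-0.05705)/0.87043 + 220.6 = 193.4640
M3: Pc = R·M3+t = (-0.11600, -0.00379, +0.85733); u = 662.4·(-0.11600)/0.85733 + 325.6 = 235.9770, v = 414.0·(-0.00379)/0.85733 + 220.6 = 218.7693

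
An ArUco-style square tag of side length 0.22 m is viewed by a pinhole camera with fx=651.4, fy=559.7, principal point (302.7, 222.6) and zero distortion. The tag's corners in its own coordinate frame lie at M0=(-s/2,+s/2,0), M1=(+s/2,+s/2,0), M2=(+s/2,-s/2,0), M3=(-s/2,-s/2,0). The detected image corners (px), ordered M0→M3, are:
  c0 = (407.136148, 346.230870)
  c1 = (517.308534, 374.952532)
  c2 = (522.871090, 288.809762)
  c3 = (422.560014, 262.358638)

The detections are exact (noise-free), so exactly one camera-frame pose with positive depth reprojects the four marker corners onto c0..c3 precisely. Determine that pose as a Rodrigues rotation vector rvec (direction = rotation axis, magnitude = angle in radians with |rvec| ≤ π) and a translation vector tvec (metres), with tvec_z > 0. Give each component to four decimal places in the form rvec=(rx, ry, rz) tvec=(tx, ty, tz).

Intrinsics K: fx=651.4, fy=559.7, cx=302.7, cy=222.6
Marker side s = 0.22 m; corners in marker frame (Z=0):
  M0 = (-0.1100, +0.1100, 0)
  M1 = (+0.1100, +0.1100, 0)
  M2 = (+0.1100, -0.1100, 0)
  M3 = (-0.1100, -0.1100, 0)
Detected image corners:
  c0 = (407.136148, 346.230870) px
  c1 = (517.308534, 374.952532) px
  c2 = (522.871090, 288.809762) px
  c3 = (422.560014, 262.358638) px
Planar DLT: solve 8×8 A·h = b for H (H[2,2]=1):
  H  [+484.93672 -245.99989 +467.80806]
  H  [+130.33090 +251.44461 +316.12891]
  H  [+0.01628 -0.42429 +1.00000]
B = K⁻¹H; ‖b₁‖=0.771049, ‖b₂‖=0.771049; λ = 2/(‖b₁‖+‖b₂‖) = 1.296934, sign → tz>0 ⇒ λ=+1.296934
r₁ = λ·B[:,0] = (+0.95569,+0.29360,+0.02112); r₂ = λ·B[:,1] = (-0.23407,+0.80150,-0.55028)
r₃ = r₁×r₂ = (-0.17849,+0.52096,+0.83471); SVD([r₁ r₂ r₃]) → R = UVᵀ:
  R  [+0.95569 -0.23407 -0.17849]
  R  [+0.29360 +0.80150 +0.52096]
  R  [+0.02112 -0.55028 +0.83471]
t = (+0.32873, +0.21672, +1.29693) m
tr R = 2.591907; θ = arccos((tr R − 1)/2) = 0.650215 rad = 37.255°
axis k = ((R−Rᵀ)₃₂, (R−Rᵀ)₁₃, (R−Rᵀ)₂₁) / (2 sinθ) = (-0.884795, -0.164866, +0.435840)
rvec = θ·k = (-0.575308, -0.107198, +0.283390)

rvec=(-0.5753, -0.1072, 0.2834) tvec=(0.3287, 0.2167, 1.2969)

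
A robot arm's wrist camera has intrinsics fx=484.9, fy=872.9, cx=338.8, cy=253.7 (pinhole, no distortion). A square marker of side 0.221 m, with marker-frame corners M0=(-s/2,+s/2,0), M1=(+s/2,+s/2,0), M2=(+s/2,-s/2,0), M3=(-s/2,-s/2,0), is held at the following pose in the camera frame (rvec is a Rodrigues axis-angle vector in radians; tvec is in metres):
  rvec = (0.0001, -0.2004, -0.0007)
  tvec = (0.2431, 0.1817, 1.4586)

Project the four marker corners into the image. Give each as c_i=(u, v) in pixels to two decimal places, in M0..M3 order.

Intrinsics K: fx=484.9, fy=872.9, cx=338.8, cy=253.7
Marker side s = 0.221 m; corners in marker frame (Z=0):
  M0 = (-0.1105, +0.1105, 0)
  M1 = (+0.1105, +0.1105, 0)
  M2 = (+0.1105, -0.1105, 0)
  M3 = (-0.1105, -0.1105, 0)
rvec = (0.0001, -0.2004, -0.0007), |rvec| = θ = 0.20040 rad = 11.482°
Rodrigues: sinθ=0.19906, 1−cosθ=0.02001; R = I + sinθ·[k]× + (1−cosθ)·[k]×²:
    [+0.97999 +0.00069 -0.19906]
    [-0.00071 +1.00000 -0.00003]
    [+0.19906 +0.00017 +0.97999]
t = (0.2431, 0.1817, 1.4586) m
M0: Pc = R·M0+t = (+0.13489, +0.29228, +1.43662); u = 484.9·(+0.13489)/1.43662 + 338.8 = 384.3282, v = 872.9·(+0.29228)/1.43662 + 253.7 = 431.2897
M1: Pc = R·M1+t = (+0.35146, +0.29212, +1.48061); u = 484.9·(+0.35146)/1.48061 + 338.8 = 453.9042, v = 872.9·(+0.29212)/1.48061 + 253.7 = 425.9212
M2: Pc = R·M2+t = (+0.35131, +0.07112, +1.48058); u = 484.9·(+0.35131)/1.48058 + 338.8 = 453.8575, v = 872.9·(+0.07112)/1.48058 + 253.7 = 295.6313
M3: Pc = R·M3+t = (+0.13474, +0.07128, +1.43659); u = 484.9·(+0.13474)/1.43659 + 338.8 = 384.2782, v = 872.9·(+0.07128)/1.43659 + 253.7 = 297.0100

c0=(384.33, 431.29) c1=(453.90, 425.92) c2=(453.86, 295.63) c3=(384.28, 297.01)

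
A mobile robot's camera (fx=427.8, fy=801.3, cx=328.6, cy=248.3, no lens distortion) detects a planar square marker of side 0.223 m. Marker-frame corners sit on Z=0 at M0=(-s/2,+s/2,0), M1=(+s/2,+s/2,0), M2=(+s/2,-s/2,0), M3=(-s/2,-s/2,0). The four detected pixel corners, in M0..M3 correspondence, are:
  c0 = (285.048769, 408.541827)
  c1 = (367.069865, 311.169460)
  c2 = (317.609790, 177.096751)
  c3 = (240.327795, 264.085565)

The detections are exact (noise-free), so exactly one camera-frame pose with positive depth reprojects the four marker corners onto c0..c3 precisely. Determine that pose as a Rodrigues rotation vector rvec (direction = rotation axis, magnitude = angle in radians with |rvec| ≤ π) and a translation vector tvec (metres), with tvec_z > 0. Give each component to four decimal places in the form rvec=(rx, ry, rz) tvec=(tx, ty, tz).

rvec=(-0.3736, -0.0154, -0.5656) tvec=(-0.0633, 0.0495, 1.0228)

Intrinsics K: fx=427.8, fy=801.3, cx=328.6, cy=248.3
Marker side s = 0.223 m; corners in marker frame (Z=0):
  M0 = (-0.1115, +0.1115, 0)
  M1 = (+0.1115, +0.1115, 0)
  M2 = (+0.1115, -0.1115, 0)
  M3 = (-0.1115, -0.1115, 0)
Detected image corners:
  c0 = (285.048769, 408.541827) px
  c1 = (367.069865, 311.169460) px
  c2 = (317.609790, 177.096751) px
  c3 = (240.327795, 264.085565) px
Planar DLT: solve 8×8 A·h = b for H (H[2,2]=1):
  H  [+391.08510 +110.31211 +302.14110]
  H  [-379.59398 +527.32269 +287.04883]
  H  [+0.11338 -0.33384 +1.00000]
B = K⁻¹H; ‖b₁‖=0.977684, ‖b₂‖=0.977684; λ = 2/(‖b₁‖+‖b₂‖) = 1.022826, sign → tz>0 ⇒ λ=+1.022826
r₁ = λ·B[:,0] = (+0.84597,-0.52047,+0.11597); r₂ = λ·B[:,1] = (+0.52602,+0.77891,-0.34146)
r₃ = r₁×r₂ = (+0.08739,+0.34986,+0.93272); SVD([r₁ r₂ r₃]) → R = UVᵀ:
  R  [+0.84597 +0.52602 +0.08739]
  R  [-0.52047 +0.77891 +0.34986]
  R  [+0.11597 -0.34146 +0.93272]
t = (-0.06326, +0.04946, +1.02283) m
tr R = 2.557597; θ = arccos((tr R − 1)/2) = 0.678048 rad = 38.849°
axis k = ((R−Rᵀ)₃₂, (R−Rᵀ)₁₃, (R−Rᵀ)₂₁) / (2 sinθ) = (-0.551052, -0.022779, -0.834160)
rvec = θ·k = (-0.373640, -0.015445, -0.565601)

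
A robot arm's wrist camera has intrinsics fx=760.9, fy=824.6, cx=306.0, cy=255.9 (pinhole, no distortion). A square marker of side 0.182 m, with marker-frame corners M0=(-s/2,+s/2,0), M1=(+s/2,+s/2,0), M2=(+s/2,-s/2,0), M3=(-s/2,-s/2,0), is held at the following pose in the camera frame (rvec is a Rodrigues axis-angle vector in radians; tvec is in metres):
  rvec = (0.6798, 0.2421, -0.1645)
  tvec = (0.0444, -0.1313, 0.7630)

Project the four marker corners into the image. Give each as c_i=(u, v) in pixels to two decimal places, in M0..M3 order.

Intrinsics K: fx=760.9, fy=824.6, cx=306.0, cy=255.9
Marker side s = 0.182 m; corners in marker frame (Z=0):
  M0 = (-0.0910, +0.0910, 0)
  M1 = (+0.0910, +0.0910, 0)
  M2 = (+0.0910, -0.0910, 0)
  M3 = (-0.0910, -0.0910, 0)
rvec = (0.6798, 0.2421, -0.1645), |rvec| = θ = 0.74014 rad = 42.407°
Rodrigues: sinθ=0.67439, 1−cosθ=0.26162; R = I + sinθ·[k]× + (1−cosθ)·[k]×²:
    [+0.95908 +0.22849 +0.16719]
    [-0.07129 +0.76637 -0.63843]
    [-0.27400 +0.60039 +0.75130]
t = (0.0444, -0.1313, 0.7630) m
M0: Pc = R·M0+t = (-0.02208, -0.05507, +0.84257); u = 760.9·(-0.02208)/0.84257 + 306.0 = 286.0564, v = 824.6·(-0.05507)/0.84257 + 255.9 = 202.0012
M1: Pc = R·M1+t = (+0.15247, -0.06805, +0.79270); u = 760.9·(+0.15247)/0.79270 + 306.0 = 452.3523, v = 824.6·(-0.06805)/0.79270 + 255.9 = 185.1144
M2: Pc = R·M2+t = (+0.11088, -0.20753, +0.68343); u = 760.9·(+0.11088)/0.68343 + 306.0 = 429.4534, v = 824.6·(-0.20753)/0.68343 + 255.9 = 5.5065
M3: Pc = R·M3+t = (-0.06367, -0.19455, +0.73330); u = 760.9·(-0.06367)/0.73330 + 306.0 = 239.9344, v = 824.6·(-0.19455)/0.73330 + 255.9 = 37.1240

c0=(286.06, 202.00) c1=(452.35, 185.11) c2=(429.45, 5.51) c3=(239.93, 37.12)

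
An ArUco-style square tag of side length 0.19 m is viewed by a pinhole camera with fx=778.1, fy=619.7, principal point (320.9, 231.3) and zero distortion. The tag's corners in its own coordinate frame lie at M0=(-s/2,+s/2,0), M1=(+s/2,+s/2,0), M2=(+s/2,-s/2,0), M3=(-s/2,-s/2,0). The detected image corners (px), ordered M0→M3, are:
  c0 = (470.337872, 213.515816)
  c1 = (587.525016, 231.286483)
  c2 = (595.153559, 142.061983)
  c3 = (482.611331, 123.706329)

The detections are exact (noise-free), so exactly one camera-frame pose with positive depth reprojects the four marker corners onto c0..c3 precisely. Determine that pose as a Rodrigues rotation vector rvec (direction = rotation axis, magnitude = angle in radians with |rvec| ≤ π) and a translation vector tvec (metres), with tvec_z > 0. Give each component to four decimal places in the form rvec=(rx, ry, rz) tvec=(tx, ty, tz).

Intrinsics K: fx=778.1, fy=619.7, cx=320.9, cy=231.3
Marker side s = 0.19 m; corners in marker frame (Z=0):
  M0 = (-0.0950, +0.0950, 0)
  M1 = (+0.0950, +0.0950, 0)
  M2 = (+0.0950, -0.0950, 0)
  M3 = (-0.0950, -0.0950, 0)
Detected image corners:
  c0 = (470.337872, 213.515816) px
  c1 = (587.525016, 231.286483) px
  c2 = (595.153559, 142.061983) px
  c3 = (482.611331, 123.706329) px
Planar DLT: solve 8×8 A·h = b for H (H[2,2]=1):
  H  [+644.89476 -162.40229 +534.41916]
  H  [+108.60239 +434.49264 +176.83090]
  H  [+0.07601 -0.20625 +1.00000]
B = K⁻¹H; ‖b₁‖=0.814427, ‖b₂‖=0.814427; λ = 2/(‖b₁‖+‖b₂‖) = 1.227857, sign → tz>0 ⇒ λ=+1.227857
r₁ = λ·B[:,0] = (+0.97917,+0.18035,+0.09333); r₂ = λ·B[:,1] = (-0.15183,+0.95541,-0.25324)
r₃ = r₁×r₂ = (-0.13484,+0.23380,+0.96289); SVD([r₁ r₂ r₃]) → R = UVᵀ:
  R  [+0.97917 -0.15183 -0.13484]
  R  [+0.18035 +0.95541 +0.23380]
  R  [+0.09333 -0.25324 +0.96289]
t = (+0.33694, -0.10792, +1.22786) m
tr R = 2.897469; θ = arccos((tr R − 1)/2) = 0.321589 rad = 18.426°
axis k = ((R−Rᵀ)₃₂, (R−Rᵀ)₁₃, (R−Rᵀ)₂₁) / (2 sinθ) = (-0.770448, -0.360949, +0.525477)
rvec = θ·k = (-0.247767, -0.116077, +0.168987)

rvec=(-0.2478, -0.1161, 0.1690) tvec=(0.3369, -0.1079, 1.2279)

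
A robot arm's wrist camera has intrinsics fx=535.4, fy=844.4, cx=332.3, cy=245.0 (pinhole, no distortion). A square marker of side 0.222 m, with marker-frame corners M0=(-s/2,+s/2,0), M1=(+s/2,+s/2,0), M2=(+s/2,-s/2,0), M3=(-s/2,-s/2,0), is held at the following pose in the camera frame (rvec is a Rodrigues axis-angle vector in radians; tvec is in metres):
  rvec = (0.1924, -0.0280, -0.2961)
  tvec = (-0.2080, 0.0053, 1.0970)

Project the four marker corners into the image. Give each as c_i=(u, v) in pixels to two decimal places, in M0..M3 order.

c0=(197.19, 352.15) c1=(298.80, 303.12) c2=(265.72, 141.89) c3=(160.08, 192.90)

Intrinsics K: fx=535.4, fy=844.4, cx=332.3, cy=245.0
Marker side s = 0.222 m; corners in marker frame (Z=0):
  M0 = (-0.1110, +0.1110, 0)
  M1 = (+0.1110, +0.1110, 0)
  M2 = (+0.1110, -0.1110, 0)
  M3 = (-0.1110, -0.1110, 0)
rvec = (0.1924, -0.0280, -0.2961), |rvec| = θ = 0.35423 rad = 20.296°
Rodrigues: sinθ=0.34687, 1−cosθ=0.06209; R = I + sinθ·[k]× + (1−cosθ)·[k]×²:
    [+0.95623 +0.28728 -0.05561]
    [-0.29261 +0.93830 -0.18430]
    [-0.00077 +0.19250 +0.98130]
t = (-0.2080, 0.0053, 1.0970) m
M0: Pc = R·M0+t = (-0.28225, +0.14193, +1.11845); u = 535.4·(-0.28225)/1.11845 + 332.3 = 197.1862, v = 844.4·(+0.14193)/1.11845 + 245.0 = 352.1542
M1: Pc = R·M1+t = (-0.06997, +0.07697, +1.11828); u = 535.4·(-0.06997)/1.11828 + 332.3 = 298.8004, v = 844.4·(+0.07697)/1.11828 + 245.0 = 303.1203
M2: Pc = R·M2+t = (-0.13375, -0.13133, +1.07555); u = 535.4·(-0.13375)/1.07555 + 332.3 = 265.7219, v = 844.4·(-0.13133)/1.07555 + 245.0 = 141.8930
M3: Pc = R·M3+t = (-0.34603, -0.06637, +1.07572); u = 535.4·(-0.34603)/1.07572 + 332.3 = 160.0760, v = 844.4·(-0.06637)/1.07572 + 245.0 = 192.9006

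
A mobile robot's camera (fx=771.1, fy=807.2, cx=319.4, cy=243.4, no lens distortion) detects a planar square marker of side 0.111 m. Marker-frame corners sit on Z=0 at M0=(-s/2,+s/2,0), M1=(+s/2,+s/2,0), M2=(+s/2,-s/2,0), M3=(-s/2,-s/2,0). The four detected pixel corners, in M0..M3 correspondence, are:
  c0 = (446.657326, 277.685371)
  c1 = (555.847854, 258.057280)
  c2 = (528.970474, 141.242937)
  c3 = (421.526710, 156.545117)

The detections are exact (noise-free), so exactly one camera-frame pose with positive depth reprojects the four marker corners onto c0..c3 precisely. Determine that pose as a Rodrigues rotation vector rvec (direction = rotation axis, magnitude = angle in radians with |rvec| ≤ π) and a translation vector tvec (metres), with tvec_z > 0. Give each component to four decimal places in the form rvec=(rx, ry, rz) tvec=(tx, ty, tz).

Intrinsics K: fx=771.1, fy=807.2, cx=319.4, cy=243.4
Marker side s = 0.111 m; corners in marker frame (Z=0):
  M0 = (-0.0555, +0.0555, 0)
  M1 = (+0.0555, +0.0555, 0)
  M2 = (+0.0555, -0.0555, 0)
  M3 = (-0.0555, -0.0555, 0)
Detected image corners:
  c0 = (446.657326, 277.685371) px
  c1 = (555.847854, 258.057280) px
  c2 = (528.970474, 141.242937) px
  c3 = (421.526710, 156.545117) px
Planar DLT: solve 8×8 A·h = b for H (H[2,2]=1):
  H  [+1120.16435 +128.79165 +488.98365]
  H  [-95.46828 +1026.47482 +207.52518]
  H  [+0.29581 -0.21630 +1.00000]
B = K⁻¹H; ‖b₁‖=1.378354, ‖b₂‖=1.378354; λ = 2/(‖b₁‖+‖b₂‖) = 0.725503, sign → tz>0 ⇒ λ=+0.725503
r₁ = λ·B[:,0] = (+0.96503,-0.15052,+0.21461); r₂ = λ·B[:,1] = (+0.18618,+0.96990,-0.15693)
r₃ = r₁×r₂ = (-0.18453,+0.19139,+0.96401); SVD([r₁ r₂ r₃]) → R = UVᵀ:
  R  [+0.96503 +0.18618 -0.18453]
  R  [-0.15052 +0.96990 +0.19139]
  R  [+0.21461 -0.15693 +0.96401]
t = (+0.15956, -0.03224, +0.72550) m
tr R = 2.898946; θ = arccos((tr R − 1)/2) = 0.319243 rad = 18.291°
axis k = ((R−Rᵀ)₃₂, (R−Rᵀ)₁₃, (R−Rᵀ)₂₁) / (2 sinθ) = (-0.554915, -0.635882, -0.536398)
rvec = θ·k = (-0.177153, -0.203001, -0.171241)

rvec=(-0.1772, -0.2030, -0.1712) tvec=(0.1596, -0.0322, 0.7255)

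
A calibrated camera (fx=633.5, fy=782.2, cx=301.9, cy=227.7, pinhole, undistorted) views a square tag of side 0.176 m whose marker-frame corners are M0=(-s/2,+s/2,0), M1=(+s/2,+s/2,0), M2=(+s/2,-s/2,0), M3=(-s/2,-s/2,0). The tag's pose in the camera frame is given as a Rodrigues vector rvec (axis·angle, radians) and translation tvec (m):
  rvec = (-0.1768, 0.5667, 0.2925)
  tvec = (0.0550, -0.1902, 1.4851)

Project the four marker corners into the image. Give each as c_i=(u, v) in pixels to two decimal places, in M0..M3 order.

Intrinsics K: fx=633.5, fy=782.2, cx=301.9, cy=227.7
Marker side s = 0.176 m; corners in marker frame (Z=0):
  M0 = (-0.0880, +0.0880, 0)
  M1 = (+0.0880, +0.0880, 0)
  M2 = (+0.0880, -0.0880, 0)
  M3 = (-0.0880, -0.0880, 0)
rvec = (-0.1768, 0.5667, 0.2925), |rvec| = θ = 0.66179 rad = 37.918°
Rodrigues: sinθ=0.61453, 1−cosθ=0.21111; R = I + sinθ·[k]× + (1−cosθ)·[k]×²:
    [+0.80396 -0.31991 +0.50130]
    [+0.22332 +0.94369 +0.24407]
    [-0.55116 -0.08428 +0.83013]
t = (0.0550, -0.1902, 1.4851) m
M0: Pc = R·M0+t = (-0.04390, -0.12681, +1.52619); u = 633.5·(-0.04390)/1.52619 + 301.9 = 283.6775, v = 782.2·(-0.12681)/1.52619 + 227.7 = 162.7090
M1: Pc = R·M1+t = (+0.09760, -0.08750, +1.42918); u = 633.5·(+0.09760)/1.42918 + 301.9 = 345.1608, v = 782.2·(-0.08750)/1.42918 + 227.7 = 179.8091
M2: Pc = R·M2+t = (+0.15390, -0.25359, +1.44401); u = 633.5·(+0.15390)/1.44401 + 301.9 = 369.4173, v = 782.2·(-0.25359)/1.44401 + 227.7 = 90.3326
M3: Pc = R·M3+t = (+0.01240, -0.29290, +1.54102); u = 633.5·(+0.01240)/1.54102 + 301.9 = 306.9988, v = 782.2·(-0.29290)/1.54102 + 227.7 = 79.0294

c0=(283.68, 162.71) c1=(345.16, 179.81) c2=(369.42, 90.33) c3=(307.00, 79.03)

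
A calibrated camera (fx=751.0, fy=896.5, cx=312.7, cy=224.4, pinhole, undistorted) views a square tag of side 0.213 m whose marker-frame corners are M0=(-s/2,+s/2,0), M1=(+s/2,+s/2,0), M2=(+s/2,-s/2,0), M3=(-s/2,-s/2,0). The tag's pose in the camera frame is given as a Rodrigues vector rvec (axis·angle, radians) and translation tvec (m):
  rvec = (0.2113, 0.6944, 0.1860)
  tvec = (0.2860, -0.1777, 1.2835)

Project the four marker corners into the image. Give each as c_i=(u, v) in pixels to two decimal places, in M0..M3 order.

c0=(419.26, 158.79) c1=(527.21, 188.57) c2=(550.24, 32.71) c3=(435.61, 17.09)

Intrinsics K: fx=751.0, fy=896.5, cx=312.7, cy=224.4
Marker side s = 0.213 m; corners in marker frame (Z=0):
  M0 = (-0.1065, +0.1065, 0)
  M1 = (+0.1065, +0.1065, 0)
  M2 = (+0.1065, -0.1065, 0)
  M3 = (-0.1065, -0.1065, 0)
rvec = (0.2113, 0.6944, 0.1860), |rvec| = θ = 0.74929 rad = 42.931°
Rodrigues: sinθ=0.68112, 1−cosθ=0.26783; R = I + sinθ·[k]× + (1−cosθ)·[k]×²:
    [+0.75347 -0.09908 +0.64997]
    [+0.23907 +0.96220 -0.13046]
    [-0.61247 +0.25369 +0.74868]
t = (0.2860, -0.1777, 1.2835) m
M0: Pc = R·M0+t = (+0.19520, -0.10069, +1.37575); u = 751.0·(+0.19520)/1.37575 + 312.7 = 419.2584, v = 896.5·(-0.10069)/1.37575 + 224.4 = 158.7876
M1: Pc = R·M1+t = (+0.35569, -0.04976, +1.24529); u = 751.0·(+0.35569)/1.24529 + 312.7 = 527.2084, v = 896.5·(-0.04976)/1.24529 + 224.4 = 188.5737
M2: Pc = R·M2+t = (+0.37680, -0.25471, +1.19125); u = 751.0·(+0.37680)/1.19125 + 312.7 = 550.2436, v = 896.5·(-0.25471)/1.19125 + 224.4 = 32.7111
M3: Pc = R·M3+t = (+0.21631, -0.30564, +1.32171); u = 751.0·(+0.21631)/1.32171 + 312.7 = 435.6066, v = 896.5·(-0.30564)/1.32171 + 224.4 = 17.0914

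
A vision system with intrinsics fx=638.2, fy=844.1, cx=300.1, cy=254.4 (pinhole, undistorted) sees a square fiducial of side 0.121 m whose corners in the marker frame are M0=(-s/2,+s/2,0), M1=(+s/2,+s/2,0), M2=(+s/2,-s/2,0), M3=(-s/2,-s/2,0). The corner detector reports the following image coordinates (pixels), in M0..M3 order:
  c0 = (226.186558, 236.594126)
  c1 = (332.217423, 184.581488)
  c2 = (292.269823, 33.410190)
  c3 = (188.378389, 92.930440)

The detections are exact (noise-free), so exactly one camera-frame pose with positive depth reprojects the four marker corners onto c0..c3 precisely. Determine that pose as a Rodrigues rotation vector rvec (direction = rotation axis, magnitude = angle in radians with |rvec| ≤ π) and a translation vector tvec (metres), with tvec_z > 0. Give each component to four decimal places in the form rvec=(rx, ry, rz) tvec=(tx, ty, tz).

rvec=(0.0402, 0.2802, -0.3345) tvec=(-0.0427, -0.0905, 0.6539)

Intrinsics K: fx=638.2, fy=844.1, cx=300.1, cy=254.4
Marker side s = 0.121 m; corners in marker frame (Z=0):
  M0 = (-0.0605, +0.0605, 0)
  M1 = (+0.0605, +0.0605, 0)
  M2 = (+0.0605, -0.0605, 0)
  M3 = (-0.0605, -0.0605, 0)
Detected image corners:
  c0 = (226.186558, 236.594126) px
  c1 = (332.217423, 184.581488) px
  c2 = (292.269823, 33.410190) px
  c3 = (188.378389, 92.930440) px
Planar DLT: solve 8×8 A·h = b for H (H[2,2]=1):
  H  [+757.02799 +318.21656 +258.40051]
  H  [-519.08153 +1216.02106 +137.54699]
  H  [-0.42506 -0.01101 +1.00000]
B = K⁻¹H; ‖b₁‖=1.529336, ‖b₂‖=1.529336; λ = 2/(‖b₁‖+‖b₂‖) = 0.653878, sign → tz>0 ⇒ λ=+0.653878
r₁ = λ·B[:,0] = (+0.90632,-0.31834,-0.27793); r₂ = λ·B[:,1] = (+0.32942,+0.94416,-0.00720)
r₃ = r₁×r₂ = (+0.26471,-0.08503,+0.96057); SVD([r₁ r₂ r₃]) → R = UVᵀ:
  R  [+0.90632 +0.32942 +0.26471]
  R  [-0.31834 +0.94416 -0.08503]
  R  [-0.27793 -0.00720 +0.96057]
t = (-0.04272, -0.09052, +0.65388) m
tr R = 2.811047; θ = arccos((tr R − 1)/2) = 0.438184 rad = 25.106°
axis k = ((R−Rᵀ)₃₂, (R−Rᵀ)₁₃, (R−Rᵀ)₂₁) / (2 sinθ) = (+0.091715, +0.639460, -0.763334)
rvec = θ·k = (+0.040188, +0.280201, -0.334481)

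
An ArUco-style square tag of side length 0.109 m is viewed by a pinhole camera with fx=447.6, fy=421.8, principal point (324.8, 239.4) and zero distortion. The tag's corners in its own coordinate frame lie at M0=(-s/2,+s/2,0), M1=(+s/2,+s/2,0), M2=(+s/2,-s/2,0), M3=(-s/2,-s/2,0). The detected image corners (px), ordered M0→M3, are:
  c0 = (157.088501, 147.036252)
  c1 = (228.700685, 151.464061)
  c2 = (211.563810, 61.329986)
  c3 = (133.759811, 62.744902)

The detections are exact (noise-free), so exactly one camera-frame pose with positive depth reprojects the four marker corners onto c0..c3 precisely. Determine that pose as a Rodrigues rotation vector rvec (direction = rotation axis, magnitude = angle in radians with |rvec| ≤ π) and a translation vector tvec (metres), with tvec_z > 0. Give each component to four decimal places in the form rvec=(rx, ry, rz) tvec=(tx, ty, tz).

rvec=(0.5331, 0.3746, 0.0332) tvec=(-0.1720, -0.1682, 0.5392)

Intrinsics K: fx=447.6, fy=421.8, cx=324.8, cy=239.4
Marker side s = 0.109 m; corners in marker frame (Z=0):
  M0 = (-0.0545, +0.0545, 0)
  M1 = (+0.0545, +0.0545, 0)
  M2 = (+0.0545, -0.0545, 0)
  M3 = (-0.0545, -0.0545, 0)
Detected image corners:
  c0 = (157.088501, 147.036252) px
  c1 = (228.700685, 151.464061) px
  c2 = (211.563810, 61.329986) px
  c3 = (133.759811, 62.744902) px
Planar DLT: solve 8×8 A·h = b for H (H[2,2]=1):
  H  [+568.67424 +356.79742 +182.00761]
  H  [-51.44962 +897.56867 +107.83090]
  H  [-0.63071 +0.93118 +1.00000]
B = K⁻¹H; ‖b₁‖=1.854738, ‖b₂‖=1.854738; λ = 2/(‖b₁‖+‖b₂‖) = 0.539160, sign → tz>0 ⇒ λ=+0.539160
r₁ = λ·B[:,0] = (+0.93176,+0.12724,-0.34005); r₂ = λ·B[:,1] = (+0.06547,+0.86235,+0.50205)
r₃ = r₁×r₂ = (+0.35713,-0.49006,+0.79518); SVD([r₁ r₂ r₃]) → R = UVᵀ:
  R  [+0.93176 +0.06547 +0.35713]
  R  [+0.12724 +0.86235 -0.49006]
  R  [-0.34005 +0.50205 +0.79518]
t = (-0.17200, -0.16818, +0.53916) m
tr R = 2.589290; θ = arccos((tr R − 1)/2) = 0.652374 rad = 37.378°
axis k = ((R−Rᵀ)₃₂, (R−Rᵀ)₁₃, (R−Rᵀ)₂₁) / (2 sinθ) = (+0.817125, +0.574212, +0.050875)
rvec = θ·k = (+0.533071, +0.374601, +0.033189)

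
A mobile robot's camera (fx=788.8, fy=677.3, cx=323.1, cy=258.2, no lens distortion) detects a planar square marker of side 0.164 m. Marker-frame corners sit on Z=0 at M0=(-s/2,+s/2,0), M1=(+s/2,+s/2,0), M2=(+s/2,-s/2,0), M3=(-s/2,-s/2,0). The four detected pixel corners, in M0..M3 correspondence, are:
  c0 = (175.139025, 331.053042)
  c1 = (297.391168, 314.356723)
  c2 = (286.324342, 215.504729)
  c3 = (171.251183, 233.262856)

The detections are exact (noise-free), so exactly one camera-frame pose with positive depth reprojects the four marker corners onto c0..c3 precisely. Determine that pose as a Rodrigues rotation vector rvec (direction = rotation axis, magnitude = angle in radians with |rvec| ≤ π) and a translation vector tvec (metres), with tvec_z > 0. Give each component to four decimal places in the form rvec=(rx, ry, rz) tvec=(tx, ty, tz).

rvec=(-0.3789, 0.1666, -0.1392) tvec=(-0.1214, 0.0217, 1.0489)

Intrinsics K: fx=788.8, fy=677.3, cx=323.1, cy=258.2
Marker side s = 0.164 m; corners in marker frame (Z=0):
  M0 = (-0.0820, +0.0820, 0)
  M1 = (+0.0820, +0.0820, 0)
  M2 = (+0.0820, -0.0820, 0)
  M3 = (-0.0820, -0.0820, 0)
Detected image corners:
  c0 = (175.139025, 331.053042) px
  c1 = (297.391168, 314.356723) px
  c2 = (286.324342, 215.504729) px
  c3 = (171.251183, 233.262856) px
Planar DLT: solve 8×8 A·h = b for H (H[2,2]=1):
  H  [+692.89520 -38.52539 +231.78793]
  H  [-140.44369 +500.79952 +272.18119]
  H  [-0.12906 -0.36076 +1.00000]
B = K⁻¹H; ‖b₁‖=0.953392, ‖b₂‖=0.953392; λ = 2/(‖b₁‖+‖b₂‖) = 1.048887, sign → tz>0 ⇒ λ=+1.048887
r₁ = λ·B[:,0] = (+0.97681,-0.16589,-0.13537); r₂ = λ·B[:,1] = (+0.10377,+0.91981,-0.37840)
r₃ = r₁×r₂ = (+0.18729,+0.35558,+0.91569); SVD([r₁ r₂ r₃]) → R = UVᵀ:
  R  [+0.97681 +0.10377 +0.18729]
  R  [-0.16589 +0.91981 +0.35558]
  R  [-0.13537 -0.37840 +0.91569]
t = (-0.12142, +0.02165, +1.04889) m
tr R = 2.812305; θ = arccos((tr R − 1)/2) = 0.436699 rad = 25.021°
axis k = ((R−Rᵀ)₃₂, (R−Rᵀ)₁₃, (R−Rᵀ)₂₁) / (2 sinθ) = (-0.867689, +0.381436, -0.318782)
rvec = θ·k = (-0.378919, +0.166573, -0.139212)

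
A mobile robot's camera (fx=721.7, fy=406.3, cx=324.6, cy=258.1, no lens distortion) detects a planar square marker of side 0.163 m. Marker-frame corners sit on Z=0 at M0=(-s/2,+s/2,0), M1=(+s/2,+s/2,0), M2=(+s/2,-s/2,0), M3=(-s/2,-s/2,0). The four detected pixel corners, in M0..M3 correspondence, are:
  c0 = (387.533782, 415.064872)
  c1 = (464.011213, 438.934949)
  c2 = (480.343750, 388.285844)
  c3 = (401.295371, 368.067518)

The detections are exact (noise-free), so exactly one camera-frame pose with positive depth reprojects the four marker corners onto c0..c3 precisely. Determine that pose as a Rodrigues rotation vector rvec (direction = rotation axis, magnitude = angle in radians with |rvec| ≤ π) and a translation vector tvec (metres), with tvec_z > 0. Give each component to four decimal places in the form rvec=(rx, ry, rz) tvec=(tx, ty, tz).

rvec=(0.0772, 0.7120, 0.1842) tvec=(0.1881, 0.4503, 1.2684)

Intrinsics K: fx=721.7, fy=406.3, cx=324.6, cy=258.1
Marker side s = 0.163 m; corners in marker frame (Z=0):
  M0 = (-0.0815, +0.0815, 0)
  M1 = (+0.0815, +0.0815, 0)
  M2 = (+0.0815, -0.0815, 0)
  M3 = (-0.0815, -0.0815, 0)
Detected image corners:
  c0 = (387.533782, 415.064872) px
  c1 = (464.011213, 438.934949) px
  c2 = (480.343750, 388.285844) px
  c3 = (401.295371, 368.067518) px
Planar DLT: solve 8×8 A·h = b for H (H[2,2]=1):
  H  [+257.66234 -46.54502 +431.62759]
  H  [-68.46216 +341.28921 +402.34222]
  H  [-0.50622 +0.10488 +1.00000]
B = K⁻¹H; ‖b₁‖=0.788397, ‖b₂‖=0.788397; λ = 2/(‖b₁‖+‖b₂‖) = 1.268396, sign → tz>0 ⇒ λ=+1.268396
r₁ = λ·B[:,0] = (+0.74164,+0.19416,-0.64209); r₂ = λ·B[:,1] = (-0.14163,+0.98094,+0.13303)
r₃ = r₁×r₂ = (+0.65568,-0.00772,+0.75500); SVD([r₁ r₂ r₃]) → R = UVᵀ:
  R  [+0.74164 -0.14163 +0.65568]
  R  [+0.19416 +0.98094 -0.00772]
  R  [-0.64209 +0.13303 +0.75500]
t = (+0.18810, +0.45030, +1.26840) m
tr R = 2.477579; θ = arccos((tr R − 1)/2) = 0.739524 rad = 42.372°
axis k = ((R−Rᵀ)₃₂, (R−Rᵀ)₁₃, (R−Rᵀ)₂₁) / (2 sinθ) = (+0.104417, +0.962825, +0.249127)
rvec = θ·k = (+0.077219, +0.712032, +0.184235)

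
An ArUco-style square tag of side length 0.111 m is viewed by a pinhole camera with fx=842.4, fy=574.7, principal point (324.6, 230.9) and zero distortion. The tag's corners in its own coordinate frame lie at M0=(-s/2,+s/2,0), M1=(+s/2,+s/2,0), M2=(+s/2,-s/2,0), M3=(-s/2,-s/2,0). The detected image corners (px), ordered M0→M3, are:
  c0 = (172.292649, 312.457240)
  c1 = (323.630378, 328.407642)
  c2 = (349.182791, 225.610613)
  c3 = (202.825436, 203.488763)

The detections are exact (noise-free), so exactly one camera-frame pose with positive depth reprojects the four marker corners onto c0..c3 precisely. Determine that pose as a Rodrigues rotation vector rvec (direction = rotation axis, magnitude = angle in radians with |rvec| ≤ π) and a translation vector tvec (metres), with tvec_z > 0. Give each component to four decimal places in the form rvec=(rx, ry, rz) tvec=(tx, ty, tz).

Intrinsics K: fx=842.4, fy=574.7, cx=324.6, cy=230.9
Marker side s = 0.111 m; corners in marker frame (Z=0):
  M0 = (-0.0555, +0.0555, 0)
  M1 = (+0.0555, +0.0555, 0)
  M2 = (+0.0555, -0.0555, 0)
  M3 = (-0.0555, -0.0555, 0)
Detected image corners:
  c0 = (172.292649, 312.457240) px
  c1 = (323.630378, 328.407642) px
  c2 = (349.182791, 225.610613) px
  c3 = (202.825436, 203.488763) px
Planar DLT: solve 8×8 A·h = b for H (H[2,2]=1):
  H  [+1487.51700 -303.25450 +264.44962]
  H  [+321.67722 +900.63916 +267.21152]
  H  [+0.56031 -0.19588 +1.00000]
B = K⁻¹H; ‖b₁‖=1.681701, ‖b₂‖=1.681701; λ = 2/(‖b₁‖+‖b₂‖) = 0.594636, sign → tz>0 ⇒ λ=+0.594636
r₁ = λ·B[:,0] = (+0.92163,+0.19897,+0.33318); r₂ = λ·B[:,1] = (-0.16918,+0.97868,-0.11647)
r₃ = r₁×r₂ = (-0.34925,+0.05098,+0.93564); SVD([r₁ r₂ r₃]) → R = UVᵀ:
  R  [+0.92163 -0.16918 -0.34925]
  R  [+0.19897 +0.97868 +0.05098]
  R  [+0.33318 -0.11647 +0.93564]
t = (-0.04246, +0.03757, +0.59464) m
tr R = 2.835948; θ = arccos((tr R − 1)/2) = 0.407854 rad = 23.368°
axis k = ((R−Rᵀ)₃₂, (R−Rᵀ)₁₃, (R−Rᵀ)₂₁) / (2 sinθ) = (-0.211090, -0.860269, +0.464090)
rvec = θ·k = (-0.086094, -0.350864, +0.189281)

rvec=(-0.0861, -0.3509, 0.1893) tvec=(-0.0425, 0.0376, 0.5946)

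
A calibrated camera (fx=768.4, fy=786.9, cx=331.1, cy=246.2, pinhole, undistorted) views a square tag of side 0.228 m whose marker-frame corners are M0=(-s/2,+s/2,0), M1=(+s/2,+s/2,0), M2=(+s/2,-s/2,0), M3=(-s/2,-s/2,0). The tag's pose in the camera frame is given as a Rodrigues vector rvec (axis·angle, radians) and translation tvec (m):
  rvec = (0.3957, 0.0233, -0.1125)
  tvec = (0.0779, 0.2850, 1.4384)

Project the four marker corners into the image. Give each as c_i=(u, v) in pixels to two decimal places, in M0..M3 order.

Intrinsics K: fx=768.4, fy=786.9, cx=331.1, cy=246.2
Marker side s = 0.228 m; corners in marker frame (Z=0):
  M0 = (-0.1140, +0.1140, 0)
  M1 = (+0.1140, +0.1140, 0)
  M2 = (+0.1140, -0.1140, 0)
  M3 = (-0.1140, -0.1140, 0)
rvec = (0.3957, 0.0233, -0.1125), |rvec| = θ = 0.41204 rad = 23.608°
Rodrigues: sinθ=0.40048, 1−cosθ=0.08369; R = I + sinθ·[k]× + (1−cosθ)·[k]×²:
    [+0.99349 +0.11389 +0.00070]
    [-0.10480 +0.91657 -0.38589]
    [-0.04459 +0.38331 +0.92254]
t = (0.0779, 0.2850, 1.4384) m
M0: Pc = R·M0+t = (-0.02237, +0.40144, +1.48718); u = 768.4·(-0.02237)/1.48718 + 331.1 = 319.5393, v = 786.9·(+0.40144)/1.48718 + 246.2 = 458.6089
M1: Pc = R·M1+t = (+0.20414, +0.37754, +1.47701); u = 768.4·(+0.20414)/1.47701 + 331.1 = 437.3024, v = 786.9·(+0.37754)/1.47701 + 246.2 = 447.3410
M2: Pc = R·M2+t = (+0.17817, +0.16856, +1.38962); u = 768.4·(+0.17817)/1.38962 + 331.1 = 429.6231, v = 786.9·(+0.16856)/1.38962 + 246.2 = 341.6525
M3: Pc = R·M3+t = (-0.04834, +0.19246, +1.39979); u = 768.4·(-0.04834)/1.39979 + 331.1 = 304.5634, v = 786.9·(+0.19246)/1.39979 + 246.2 = 354.3915

c0=(319.54, 458.61) c1=(437.30, 447.34) c2=(429.62, 341.65) c3=(304.56, 354.39)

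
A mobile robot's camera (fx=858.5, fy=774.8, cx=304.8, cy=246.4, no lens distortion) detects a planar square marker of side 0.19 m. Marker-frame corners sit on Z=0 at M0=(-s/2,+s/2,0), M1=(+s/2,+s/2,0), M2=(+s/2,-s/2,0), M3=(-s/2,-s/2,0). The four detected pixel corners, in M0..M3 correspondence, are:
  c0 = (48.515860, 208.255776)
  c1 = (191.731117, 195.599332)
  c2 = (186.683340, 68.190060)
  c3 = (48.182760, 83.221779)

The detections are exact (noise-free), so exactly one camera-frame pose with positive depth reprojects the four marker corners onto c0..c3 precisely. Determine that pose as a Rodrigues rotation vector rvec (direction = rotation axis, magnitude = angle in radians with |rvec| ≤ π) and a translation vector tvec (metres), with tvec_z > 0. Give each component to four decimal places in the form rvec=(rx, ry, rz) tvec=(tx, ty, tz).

rvec=(-0.1900, 0.1396, -0.0740) tvec=(-0.2418, -0.1557, 1.1110)

Intrinsics K: fx=858.5, fy=774.8, cx=304.8, cy=246.4
Marker side s = 0.19 m; corners in marker frame (Z=0):
  M0 = (-0.0950, +0.0950, 0)
  M1 = (+0.0950, +0.0950, 0)
  M2 = (+0.0950, -0.0950, 0)
  M3 = (-0.0950, -0.0950, 0)
Detected image corners:
  c0 = (48.515860, 208.255776) px
  c1 = (191.731117, 195.599332) px
  c2 = (186.683340, 68.190060) px
  c3 = (48.182760, 83.221779) px
Planar DLT: solve 8×8 A·h = b for H (H[2,2]=1):
  H  [+727.12264 -6.63550 +117.96575]
  H  [-89.36361 +640.11293 +137.85174]
  H  [-0.11812 -0.17391 +1.00000]
B = K⁻¹H; ‖b₁‖=0.900085, ‖b₂‖=0.900085; λ = 2/(‖b₁‖+‖b₂‖) = 1.111006, sign → tz>0 ⇒ λ=+1.111006
r₁ = λ·B[:,0] = (+0.98758,-0.08641,-0.13123); r₂ = λ·B[:,1] = (+0.06001,+0.97932,-0.19321)
r₃ = r₁×r₂ = (+0.14521,+0.18294,+0.97234); SVD([r₁ r₂ r₃]) → R = UVᵀ:
  R  [+0.98758 +0.06001 +0.14521]
  R  [-0.08641 +0.97932 +0.18294]
  R  [-0.13123 -0.19321 +0.97234]
t = (-0.24179, -0.15565, +1.11101) m
tr R = 2.939240; θ = arccos((tr R − 1)/2) = 0.247123 rad = 14.159°
axis k = ((R−Rᵀ)₃₂, (R−Rᵀ)₁₃, (R−Rᵀ)₂₁) / (2 sinθ) = (-0.768861, +0.565052, -0.299282)
rvec = θ·k = (-0.190003, +0.139637, -0.073960)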